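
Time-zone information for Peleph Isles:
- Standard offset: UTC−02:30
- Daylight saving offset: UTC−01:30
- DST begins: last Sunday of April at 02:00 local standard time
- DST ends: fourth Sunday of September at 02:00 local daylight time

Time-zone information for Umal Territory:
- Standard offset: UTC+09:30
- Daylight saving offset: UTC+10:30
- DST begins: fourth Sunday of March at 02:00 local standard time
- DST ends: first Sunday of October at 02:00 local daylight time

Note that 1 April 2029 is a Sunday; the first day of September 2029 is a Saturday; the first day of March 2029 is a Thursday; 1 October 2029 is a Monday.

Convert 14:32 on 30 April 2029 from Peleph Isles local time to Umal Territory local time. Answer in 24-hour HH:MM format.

02:32

1 April 2029 is a Sunday, so Sundays fall on 1, 8, 15, 22, 29; the last is April 29.
1 September 2029 is a Saturday, so the first Sunday is September 2 and the fourth is September 23.
30 April 2029 lies within the daylight-saving period (29 April – 23 September), so Peleph Isles is on daylight time, UTC−01:30.
14:32 Peleph Isles + 1h30m = 16:02 UTC.
1 March 2029 is a Thursday, so the first Sunday is March 4 and the fourth is March 25.
1 October 2029 is a Monday, so the first Sunday is October 7.
At the standard offset (UTC+09:30), 16:02 UTC + 9h30m = 01:32 Umal Territory standard time (rolling into the next day, 1 May 2029).
Daylight saving runs 25 March – 7 October; the standard-time date in Umal Territory, 1 May 2029, is inside that window, so Umal Territory is at UTC+10:30.
16:02 UTC + 10h30m = 02:32 Umal Territory (rolling into the next day, 1 May 2029).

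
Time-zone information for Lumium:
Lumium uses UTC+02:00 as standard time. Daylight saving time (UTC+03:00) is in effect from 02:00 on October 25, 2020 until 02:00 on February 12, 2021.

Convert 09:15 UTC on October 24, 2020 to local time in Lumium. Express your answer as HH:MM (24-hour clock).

11:15

At the standard offset (UTC+02:00), 09:15 UTC + 2h = 11:15 Lumium standard time.
Daylight saving runs 25 October 2020 – 12 February 2021; the standard-time date in Lumium, October 24, 2020, is outside that window, so Lumium is on standard time at UTC+02:00.
09:15 UTC + 2h = 11:15 local.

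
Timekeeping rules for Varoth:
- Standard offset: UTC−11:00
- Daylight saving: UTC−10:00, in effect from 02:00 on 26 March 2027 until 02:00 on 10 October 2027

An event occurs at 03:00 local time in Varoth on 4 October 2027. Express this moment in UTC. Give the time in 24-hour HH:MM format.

4 October 2027 falls between 26 March and 10 October, so daylight saving is in effect and Varoth is at UTC−10:00.
03:00 local + 10h = 13:00 UTC.

13:00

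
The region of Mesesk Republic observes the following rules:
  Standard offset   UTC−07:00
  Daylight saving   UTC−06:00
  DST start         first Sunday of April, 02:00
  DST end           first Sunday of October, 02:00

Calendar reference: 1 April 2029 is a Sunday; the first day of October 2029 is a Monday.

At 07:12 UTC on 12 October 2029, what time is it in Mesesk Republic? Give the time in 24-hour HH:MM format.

1 April 2029 is a Sunday, so the first Sunday is April 1.
1 October 2029 is a Monday, so the first Sunday is October 7.
At the standard offset (UTC−07:00), 07:12 UTC − 7h = 00:12 Mesesk Republic standard time.
Daylight saving runs 1 April – 7 October; the standard-time date in Mesesk Republic, 12 October 2029, is outside that window, so Mesesk Republic is on standard time at UTC−07:00.
07:12 UTC − 7h = 00:12 local.

00:12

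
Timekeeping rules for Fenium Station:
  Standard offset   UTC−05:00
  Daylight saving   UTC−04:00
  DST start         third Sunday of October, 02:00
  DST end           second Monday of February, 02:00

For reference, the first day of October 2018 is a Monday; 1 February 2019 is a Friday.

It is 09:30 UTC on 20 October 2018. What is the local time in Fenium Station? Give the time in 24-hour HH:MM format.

1 October 2018 is a Monday, so the first Sunday is October 7 and the third is October 21.
1 February 2019 is a Friday, so the first Monday is February 4 and the second is February 11.
At the standard offset (UTC−05:00), 09:30 UTC − 5h = 04:30 Fenium Station standard time.
The standard-time date in Fenium Station, 20 October 2018, is outside the daylight-saving period (21 October 2018 – 11 February 2019), so Fenium Station is on standard time, UTC−05:00.
09:30 UTC − 5h = 04:30 local.

04:30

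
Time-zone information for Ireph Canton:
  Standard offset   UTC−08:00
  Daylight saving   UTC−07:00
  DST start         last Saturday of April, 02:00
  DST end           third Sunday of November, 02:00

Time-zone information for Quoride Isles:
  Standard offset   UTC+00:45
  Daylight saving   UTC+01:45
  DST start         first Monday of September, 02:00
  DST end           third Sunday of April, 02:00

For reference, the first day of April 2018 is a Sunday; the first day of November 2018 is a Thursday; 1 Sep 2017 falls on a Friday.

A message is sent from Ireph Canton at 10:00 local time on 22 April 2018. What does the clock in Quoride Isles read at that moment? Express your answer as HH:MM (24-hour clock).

1 April 2018 is a Sunday, so Saturdays fall on 7, 14, 21, 28; the last is April 28.
1 November 2018 is a Thursday, so the first Sunday is November 4 and the third is November 18.
Daylight saving runs 28 April – 18 November; 22 April 2018 is outside that window, so Ireph Canton is on standard time at UTC−08:00.
10:00 Ireph Canton + 8h = 18:00 UTC.
1 September 2017 is a Friday, so the first Monday is September 4.
1 April 2018 is a Sunday, so the first Sunday is April 1 and the third is April 15.
At the standard offset (UTC+00:45), 18:00 UTC + 0h45m = 18:45 Quoride Isles standard time.
Daylight saving runs 4 September 2017 – 15 April 2018; the standard-time date in Quoride Isles, 22 April 2018, is outside that window, so Quoride Isles is on standard time at UTC+00:45.
18:00 UTC + 0h45m = 18:45 Quoride Isles.

18:45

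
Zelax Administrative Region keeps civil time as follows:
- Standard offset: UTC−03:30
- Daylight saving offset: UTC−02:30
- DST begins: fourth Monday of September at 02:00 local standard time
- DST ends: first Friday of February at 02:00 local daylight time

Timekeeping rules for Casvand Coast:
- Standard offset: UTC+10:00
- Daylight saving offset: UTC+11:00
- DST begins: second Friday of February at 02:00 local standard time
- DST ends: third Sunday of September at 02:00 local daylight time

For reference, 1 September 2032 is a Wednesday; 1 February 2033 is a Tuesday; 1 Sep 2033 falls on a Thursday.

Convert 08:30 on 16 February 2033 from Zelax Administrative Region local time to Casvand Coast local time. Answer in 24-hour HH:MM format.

23:00

1 September 2032 is a Wednesday, so the first Monday is September 6 and the fourth is September 27.
1 February 2033 is a Tuesday, so the first Friday is February 4.
16 February 2033 is outside the daylight-saving period (27 September 2032 – 4 February 2033), so Zelax Administrative Region is on standard time, UTC−03:30.
08:30 Zelax Administrative Region + 3h30m = 12:00 UTC.
1 February 2033 is a Tuesday, so the first Friday is February 4 and the second is February 11.
1 September 2033 is a Thursday, so the first Sunday is September 4 and the third is September 18.
At the standard offset (UTC+10:00), 12:00 UTC + 10h = 22:00 Casvand Coast standard time.
The standard-time date in Casvand Coast, 16 February 2033, falls between 11 February and 18 September, so daylight saving is in effect and Casvand Coast is at UTC+11:00.
12:00 UTC + 11h = 23:00 Casvand Coast.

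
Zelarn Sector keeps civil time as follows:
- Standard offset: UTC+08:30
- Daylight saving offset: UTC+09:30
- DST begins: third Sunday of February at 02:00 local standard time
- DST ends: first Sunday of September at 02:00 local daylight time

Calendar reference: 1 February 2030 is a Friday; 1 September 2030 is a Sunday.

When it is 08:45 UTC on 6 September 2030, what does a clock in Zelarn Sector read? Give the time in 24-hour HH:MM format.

17:15

1 February 2030 is a Friday, so the first Sunday is February 3 and the third is February 17.
1 September 2030 is a Sunday, so the first Sunday is September 1.
At the standard offset (UTC+08:30), 08:45 UTC + 8h30m = 17:15 Zelarn Sector standard time.
Daylight saving runs 17 February – 1 September; the standard-time date in Zelarn Sector, 6 September 2030, is outside that window, so Zelarn Sector is on standard time at UTC+08:30.
08:45 UTC + 8h30m = 17:15 local.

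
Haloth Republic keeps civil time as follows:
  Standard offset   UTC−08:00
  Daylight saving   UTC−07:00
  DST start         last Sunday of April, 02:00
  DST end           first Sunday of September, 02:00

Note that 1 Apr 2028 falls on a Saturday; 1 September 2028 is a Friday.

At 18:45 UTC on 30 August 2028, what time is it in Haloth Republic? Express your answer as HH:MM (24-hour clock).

11:45

1 April 2028 is a Saturday, so Sundays fall on 2, 9, 16, 23, 30; the last is April 30.
1 September 2028 is a Friday, so the first Sunday is September 3.
At the standard offset (UTC−08:00), 18:45 UTC − 8h = 10:45 Haloth Republic standard time.
Daylight saving runs 30 April – 3 September; the standard-time date in Haloth Republic, 30 August 2028, is inside that window, so Haloth Republic is at UTC−07:00.
18:45 UTC − 7h = 11:45 local.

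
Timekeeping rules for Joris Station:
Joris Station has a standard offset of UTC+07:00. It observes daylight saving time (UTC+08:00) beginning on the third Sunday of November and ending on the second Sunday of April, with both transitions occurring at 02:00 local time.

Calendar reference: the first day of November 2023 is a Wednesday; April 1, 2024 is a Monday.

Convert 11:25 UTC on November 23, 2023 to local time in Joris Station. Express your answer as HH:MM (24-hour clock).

1 November 2023 is a Wednesday, so the first Sunday is November 5 and the third is November 19.
1 April 2024 is a Monday, so the first Sunday is April 7 and the second is April 14.
At the standard offset (UTC+07:00), 11:25 UTC + 7h = 18:25 Joris Station standard time.
The standard-time date in Joris Station, November 23, 2023, lies within the daylight-saving period (19 November 2023 – 14 April 2024), so Joris Station is on daylight time, UTC+08:00.
11:25 UTC + 8h = 19:25 local.

19:25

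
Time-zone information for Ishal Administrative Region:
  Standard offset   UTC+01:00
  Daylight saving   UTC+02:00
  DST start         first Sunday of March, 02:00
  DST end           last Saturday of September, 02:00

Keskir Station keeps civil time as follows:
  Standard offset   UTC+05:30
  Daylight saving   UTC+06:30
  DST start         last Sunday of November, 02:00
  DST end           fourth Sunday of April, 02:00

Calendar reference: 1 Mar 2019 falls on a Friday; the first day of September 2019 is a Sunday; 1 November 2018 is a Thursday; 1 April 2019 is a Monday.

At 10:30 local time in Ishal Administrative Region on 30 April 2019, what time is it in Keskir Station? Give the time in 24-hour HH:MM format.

14:00

1 March 2019 is a Friday, so the first Sunday is March 3.
1 September 2019 is a Sunday, so Saturdays fall on 7, 14, 21, 28; the last is September 28.
30 April 2019 falls between 3 March and 28 September, so daylight saving is in effect and Ishal Administrative Region is at UTC+02:00.
10:30 Ishal Administrative Region − 2h = 08:30 UTC.
1 November 2018 is a Thursday, so Sundays fall on 4, 11, 18, 25; the last is November 25.
1 April 2019 is a Monday, so the first Sunday is April 7 and the fourth is April 28.
At the standard offset (UTC+05:30), 08:30 UTC + 5h30m = 14:00 Keskir Station standard time.
Daylight saving runs 25 November 2018 – 28 April 2019; the standard-time date in Keskir Station, 30 April 2019, is outside that window, so Keskir Station is on standard time at UTC+05:30.
08:30 UTC + 5h30m = 14:00 Keskir Station.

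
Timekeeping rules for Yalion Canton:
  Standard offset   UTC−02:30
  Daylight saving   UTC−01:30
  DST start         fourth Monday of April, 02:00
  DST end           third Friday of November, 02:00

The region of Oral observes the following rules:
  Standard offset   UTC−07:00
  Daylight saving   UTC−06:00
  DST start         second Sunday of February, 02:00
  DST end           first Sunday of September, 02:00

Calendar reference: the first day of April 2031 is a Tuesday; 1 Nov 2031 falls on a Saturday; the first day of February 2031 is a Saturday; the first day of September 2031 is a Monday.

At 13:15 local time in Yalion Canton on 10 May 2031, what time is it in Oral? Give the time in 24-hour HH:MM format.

08:45

1 April 2031 is a Tuesday, so the first Monday is April 7 and the fourth is April 28.
1 November 2031 is a Saturday, so the first Friday is November 7 and the third is November 21.
10 May 2031 lies within the daylight-saving period (28 April – 21 November), so Yalion Canton is on daylight time, UTC−01:30.
13:15 Yalion Canton + 1h30m = 14:45 UTC.
1 February 2031 is a Saturday, so the first Sunday is February 2 and the second is February 9.
1 September 2031 is a Monday, so the first Sunday is September 7.
At the standard offset (UTC−07:00), 14:45 UTC − 7h = 07:45 Oral standard time.
The standard-time date in Oral, 10 May 2031, falls between 9 February and 7 September, so daylight saving is in effect and Oral is at UTC−06:00.
14:45 UTC − 6h = 08:45 Oral.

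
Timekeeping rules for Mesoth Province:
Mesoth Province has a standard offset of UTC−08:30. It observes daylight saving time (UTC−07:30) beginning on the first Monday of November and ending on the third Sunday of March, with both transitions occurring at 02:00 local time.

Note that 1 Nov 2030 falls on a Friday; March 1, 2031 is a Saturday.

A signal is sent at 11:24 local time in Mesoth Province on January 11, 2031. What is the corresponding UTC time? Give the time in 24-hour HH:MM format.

18:54

1 November 2030 is a Friday, so the first Monday is November 4.
1 March 2031 is a Saturday, so the first Sunday is March 2 and the third is March 16.
January 11, 2031 falls between 4 November 2030 and 16 March 2031, so daylight saving is in effect and Mesoth Province is at UTC−07:30.
11:24 local + 7h30m = 18:54 UTC.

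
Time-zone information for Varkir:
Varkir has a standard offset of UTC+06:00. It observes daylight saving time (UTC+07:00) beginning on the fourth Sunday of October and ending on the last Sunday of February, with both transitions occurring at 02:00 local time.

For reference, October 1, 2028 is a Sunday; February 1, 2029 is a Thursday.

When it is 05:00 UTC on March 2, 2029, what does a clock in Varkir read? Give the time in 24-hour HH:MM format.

11:00

1 October 2028 is a Sunday, so the first Sunday is October 1 and the fourth is October 22.
1 February 2029 is a Thursday, so Sundays fall on 4, 11, 18, 25; the last is February 25.
At the standard offset (UTC+06:00), 05:00 UTC + 6h = 11:00 Varkir standard time.
Daylight saving runs 22 October 2028 – 25 February 2029; the standard-time date in Varkir, March 2, 2029, is outside that window, so Varkir is on standard time at UTC+06:00.
05:00 UTC + 6h = 11:00 local.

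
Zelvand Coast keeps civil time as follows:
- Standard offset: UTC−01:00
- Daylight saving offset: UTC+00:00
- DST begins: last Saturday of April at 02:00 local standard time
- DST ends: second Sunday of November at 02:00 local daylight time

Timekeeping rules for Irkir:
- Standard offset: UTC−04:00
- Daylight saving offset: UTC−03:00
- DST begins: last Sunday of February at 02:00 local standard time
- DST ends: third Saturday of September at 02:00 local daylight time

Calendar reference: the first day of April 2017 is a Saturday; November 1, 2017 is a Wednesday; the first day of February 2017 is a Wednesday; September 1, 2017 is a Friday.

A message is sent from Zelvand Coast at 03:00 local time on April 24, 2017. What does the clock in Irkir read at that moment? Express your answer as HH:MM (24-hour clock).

01:00

1 April 2017 is a Saturday, so Saturdays fall on 1, 8, 15, 22, 29; the last is April 29.
1 November 2017 is a Wednesday, so the first Sunday is November 5 and the second is November 12.
Daylight saving runs 29 April – 12 November; April 24, 2017 is outside that window, so Zelvand Coast is on standard time at UTC−01:00.
03:00 Zelvand Coast + 1h = 04:00 UTC.
1 February 2017 is a Wednesday, so Sundays fall on 5, 12, 19, 26; the last is February 26.
1 September 2017 is a Friday, so the first Saturday is September 2 and the third is September 16.
At the standard offset (UTC−04:00), 04:00 UTC − 4h = 00:00 Irkir standard time.
The standard-time date in Irkir, April 24, 2017, falls between 26 February and 16 September, so daylight saving is in effect and Irkir is at UTC−03:00.
04:00 UTC − 3h = 01:00 Irkir.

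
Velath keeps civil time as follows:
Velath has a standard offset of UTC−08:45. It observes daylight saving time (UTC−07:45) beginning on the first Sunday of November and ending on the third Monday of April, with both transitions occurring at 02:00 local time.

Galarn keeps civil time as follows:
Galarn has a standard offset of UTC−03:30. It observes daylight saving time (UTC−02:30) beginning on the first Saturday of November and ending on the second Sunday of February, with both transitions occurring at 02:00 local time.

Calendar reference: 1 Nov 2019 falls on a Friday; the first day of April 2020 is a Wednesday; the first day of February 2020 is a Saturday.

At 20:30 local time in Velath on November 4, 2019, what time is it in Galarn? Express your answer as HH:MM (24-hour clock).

1 November 2019 is a Friday, so the first Sunday is November 3.
1 April 2020 is a Wednesday, so the first Monday is April 6 and the third is April 20.
November 4, 2019 falls between 3 November 2019 and 20 April 2020, so daylight saving is in effect and Velath is at UTC−07:45.
20:30 Velath + 7h45m = 04:15 UTC (rolling into the next day, 5 November 2019).
1 November 2019 is a Friday, so the first Saturday is November 2.
1 February 2020 is a Saturday, so the first Sunday is February 2 and the second is February 9.
At the standard offset (UTC−03:30), 04:15 UTC − 3h30m = 00:45 Galarn standard time.
The standard-time date in Galarn, November 5, 2019, lies within the daylight-saving period (2 November 2019 – 9 February 2020), so Galarn is on daylight time, UTC−02:30.
04:15 UTC − 2h30m = 01:45 Galarn.

01:45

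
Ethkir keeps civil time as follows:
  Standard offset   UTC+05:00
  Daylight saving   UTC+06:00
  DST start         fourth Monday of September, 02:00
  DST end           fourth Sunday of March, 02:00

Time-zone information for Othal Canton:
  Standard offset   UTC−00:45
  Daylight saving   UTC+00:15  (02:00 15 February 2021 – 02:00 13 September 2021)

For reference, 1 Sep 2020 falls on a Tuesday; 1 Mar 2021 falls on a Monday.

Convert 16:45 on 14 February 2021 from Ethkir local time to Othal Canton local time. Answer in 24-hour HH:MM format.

10:00

1 September 2020 is a Tuesday, so the first Monday is September 7 and the fourth is September 28.
1 March 2021 is a Monday, so the first Sunday is March 7 and the fourth is March 28.
14 February 2021 falls between 28 September 2020 and 28 March 2021, so daylight saving is in effect and Ethkir is at UTC+06:00.
16:45 Ethkir − 6h = 10:45 UTC.
At the standard offset (UTC−00:45), 10:45 UTC − 0h45m = 10:00 Othal Canton standard time.
The standard-time date in Othal Canton, 14 February 2021, is outside the daylight-saving period (15 February – 13 September), so Othal Canton is on standard time, UTC−00:45.
10:45 UTC − 0h45m = 10:00 Othal Canton.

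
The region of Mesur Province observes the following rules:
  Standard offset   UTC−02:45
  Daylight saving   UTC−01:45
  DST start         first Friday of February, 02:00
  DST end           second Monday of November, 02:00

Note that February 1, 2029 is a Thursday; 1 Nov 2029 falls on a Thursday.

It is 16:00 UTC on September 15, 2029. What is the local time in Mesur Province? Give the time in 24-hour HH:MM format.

1 February 2029 is a Thursday, so the first Friday is February 2.
1 November 2029 is a Thursday, so the first Monday is November 5 and the second is November 12.
At the standard offset (UTC−02:45), 16:00 UTC − 2h45m = 13:15 Mesur Province standard time.
The standard-time date in Mesur Province, September 15, 2029, falls between 2 February and 12 November, so daylight saving is in effect and Mesur Province is at UTC−01:45.
16:00 UTC − 1h45m = 14:15 local.

14:15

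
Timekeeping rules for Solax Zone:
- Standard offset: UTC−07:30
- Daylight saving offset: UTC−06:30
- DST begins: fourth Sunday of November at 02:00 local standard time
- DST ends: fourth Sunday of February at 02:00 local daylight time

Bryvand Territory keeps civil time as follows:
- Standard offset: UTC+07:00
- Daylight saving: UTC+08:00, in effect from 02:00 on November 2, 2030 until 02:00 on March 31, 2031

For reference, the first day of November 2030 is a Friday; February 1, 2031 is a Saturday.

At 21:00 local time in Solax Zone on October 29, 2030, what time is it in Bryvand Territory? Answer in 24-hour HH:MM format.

1 November 2030 is a Friday, so the first Sunday is November 3 and the fourth is November 24.
1 February 2031 is a Saturday, so the first Sunday is February 2 and the fourth is February 23.
October 29, 2030 does not fall between 24 November 2030 and 23 February 2031, so daylight saving is not in effect and Solax Zone is at UTC−07:30.
21:00 Solax Zone + 7h30m = 04:30 UTC (rolling into the next day, 30 October 2030).
At the standard offset (UTC+07:00), 04:30 UTC + 7h = 11:30 Bryvand Territory standard time.
Daylight saving runs 2 November 2030 – 31 March 2031; the standard-time date in Bryvand Territory, October 30, 2030, is outside that window, so Bryvand Territory is on standard time at UTC+07:00.
04:30 UTC + 7h = 11:30 Bryvand Territory.

11:30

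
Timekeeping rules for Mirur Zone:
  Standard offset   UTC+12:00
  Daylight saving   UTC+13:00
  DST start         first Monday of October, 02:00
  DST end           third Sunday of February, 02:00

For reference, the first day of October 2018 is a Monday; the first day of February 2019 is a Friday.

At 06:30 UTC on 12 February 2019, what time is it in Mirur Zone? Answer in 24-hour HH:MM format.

19:30

1 October 2018 is a Monday, so the first Monday is October 1.
1 February 2019 is a Friday, so the first Sunday is February 3 and the third is February 17.
At the standard offset (UTC+12:00), 06:30 UTC + 12h = 18:30 Mirur Zone standard time.
The standard-time date in Mirur Zone, 12 February 2019, lies within the daylight-saving period (1 October 2018 – 17 February 2019), so Mirur Zone is on daylight time, UTC+13:00.
06:30 UTC + 13h = 19:30 local.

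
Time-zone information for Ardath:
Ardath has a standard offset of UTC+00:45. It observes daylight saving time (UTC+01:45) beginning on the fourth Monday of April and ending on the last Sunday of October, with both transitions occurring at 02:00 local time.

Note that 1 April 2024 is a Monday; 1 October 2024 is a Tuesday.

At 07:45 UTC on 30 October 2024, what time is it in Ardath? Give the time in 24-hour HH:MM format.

1 April 2024 is a Monday, so the first Monday is April 1 and the fourth is April 22.
1 October 2024 is a Tuesday, so Sundays fall on 6, 13, 20, 27; the last is October 27.
At the standard offset (UTC+00:45), 07:45 UTC + 0h45m = 08:30 Ardath standard time.
Daylight saving runs 22 April – 27 October; the standard-time date in Ardath, 30 October 2024, is outside that window, so Ardath is on standard time at UTC+00:45.
07:45 UTC + 0h45m = 08:30 local.

08:30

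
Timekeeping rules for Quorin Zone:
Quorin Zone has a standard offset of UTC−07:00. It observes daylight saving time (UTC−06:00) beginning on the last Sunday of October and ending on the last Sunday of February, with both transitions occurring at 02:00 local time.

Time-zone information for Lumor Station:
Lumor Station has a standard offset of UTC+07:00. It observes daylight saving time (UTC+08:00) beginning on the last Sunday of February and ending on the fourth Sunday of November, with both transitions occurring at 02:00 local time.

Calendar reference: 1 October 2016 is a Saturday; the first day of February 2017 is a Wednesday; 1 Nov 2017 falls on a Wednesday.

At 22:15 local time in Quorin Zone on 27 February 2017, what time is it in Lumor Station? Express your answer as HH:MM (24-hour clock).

13:15

1 October 2016 is a Saturday, so Sundays fall on 2, 9, 16, 23, 30; the last is October 30.
1 February 2017 is a Wednesday, so Sundays fall on 5, 12, 19, 26; the last is February 26.
Daylight saving runs 30 October 2016 – 26 February 2017; 27 February 2017 is outside that window, so Quorin Zone is on standard time at UTC−07:00.
22:15 Quorin Zone + 7h = 05:15 UTC (rolling into the next day, 28 February 2017).
1 February 2017 is a Wednesday, so Sundays fall on 5, 12, 19, 26; the last is February 26.
1 November 2017 is a Wednesday, so the first Sunday is November 5 and the fourth is November 26.
At the standard offset (UTC+07:00), 05:15 UTC + 7h = 12:15 Lumor Station standard time.
Daylight saving runs 26 February – 26 November; the standard-time date in Lumor Station, 28 February 2017, is inside that window, so Lumor Station is at UTC+08:00.
05:15 UTC + 8h = 13:15 Lumor Station.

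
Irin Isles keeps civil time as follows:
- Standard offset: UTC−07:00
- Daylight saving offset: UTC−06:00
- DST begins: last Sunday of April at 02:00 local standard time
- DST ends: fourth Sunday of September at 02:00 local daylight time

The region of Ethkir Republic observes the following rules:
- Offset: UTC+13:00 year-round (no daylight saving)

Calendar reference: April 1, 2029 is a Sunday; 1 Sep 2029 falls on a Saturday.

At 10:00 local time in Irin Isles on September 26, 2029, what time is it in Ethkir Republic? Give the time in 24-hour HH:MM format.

06:00

1 April 2029 is a Sunday, so Sundays fall on 1, 8, 15, 22, 29; the last is April 29.
1 September 2029 is a Saturday, so the first Sunday is September 2 and the fourth is September 23.
Daylight saving runs 29 April – 23 September; September 26, 2029 is outside that window, so Irin Isles is on standard time at UTC−07:00.
10:00 Irin Isles + 7h = 17:00 UTC.
Ethkir Republic stays on UTC+13:00 all year.
17:00 UTC + 13h = 06:00 Ethkir Republic (rolling into the next day, 27 September 2029).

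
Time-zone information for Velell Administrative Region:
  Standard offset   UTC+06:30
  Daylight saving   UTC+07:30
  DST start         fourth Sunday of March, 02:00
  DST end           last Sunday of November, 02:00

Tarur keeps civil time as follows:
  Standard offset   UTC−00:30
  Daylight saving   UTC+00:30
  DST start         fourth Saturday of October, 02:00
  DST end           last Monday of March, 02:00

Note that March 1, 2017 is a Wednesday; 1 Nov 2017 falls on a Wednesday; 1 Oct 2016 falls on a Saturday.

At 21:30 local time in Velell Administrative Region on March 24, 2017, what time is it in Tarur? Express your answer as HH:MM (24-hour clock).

1 March 2017 is a Wednesday, so the first Sunday is March 5 and the fourth is March 26.
1 November 2017 is a Wednesday, so Sundays fall on 5, 12, 19, 26; the last is November 26.
Daylight saving runs 26 March – 26 November; March 24, 2017 is outside that window, so Velell Administrative Region is on standard time at UTC+06:30.
21:30 Velell Administrative Region − 6h30m = 15:00 UTC.
1 October 2016 is a Saturday, so the first Saturday is October 1 and the fourth is October 22.
1 March 2017 is a Wednesday, so Mondays fall on 6, 13, 20, 27; the last is March 27.
At the standard offset (UTC−00:30), 15:00 UTC − 0h30m = 14:30 Tarur standard time.
Daylight saving runs 22 October 2016 – 27 March 2017; the standard-time date in Tarur, March 24, 2017, is inside that window, so Tarur is at UTC+00:30.
15:00 UTC + 0h30m = 15:30 Tarur.

15:30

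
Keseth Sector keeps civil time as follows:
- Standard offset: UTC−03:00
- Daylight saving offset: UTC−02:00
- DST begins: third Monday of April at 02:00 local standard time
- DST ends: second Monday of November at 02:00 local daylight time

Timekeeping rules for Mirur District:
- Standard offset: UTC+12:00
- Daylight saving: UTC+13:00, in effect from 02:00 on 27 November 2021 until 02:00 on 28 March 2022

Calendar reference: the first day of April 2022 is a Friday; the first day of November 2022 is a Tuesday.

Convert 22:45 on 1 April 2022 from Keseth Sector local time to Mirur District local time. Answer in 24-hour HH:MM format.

1 April 2022 is a Friday, so the first Monday is April 4 and the third is April 18.
1 November 2022 is a Tuesday, so the first Monday is November 7 and the second is November 14.
1 April 2022 is outside the daylight-saving period (18 April – 14 November), so Keseth Sector is on standard time, UTC−03:00.
22:45 Keseth Sector + 3h = 01:45 UTC (rolling into the next day, 2 April 2022).
At the standard offset (UTC+12:00), 01:45 UTC + 12h = 13:45 Mirur District standard time.
The standard-time date in Mirur District, 2 April 2022, does not fall between 27 November 2021 and 28 March 2022, so daylight saving is not in effect and Mirur District is at UTC+12:00.
01:45 UTC + 12h = 13:45 Mirur District.

13:45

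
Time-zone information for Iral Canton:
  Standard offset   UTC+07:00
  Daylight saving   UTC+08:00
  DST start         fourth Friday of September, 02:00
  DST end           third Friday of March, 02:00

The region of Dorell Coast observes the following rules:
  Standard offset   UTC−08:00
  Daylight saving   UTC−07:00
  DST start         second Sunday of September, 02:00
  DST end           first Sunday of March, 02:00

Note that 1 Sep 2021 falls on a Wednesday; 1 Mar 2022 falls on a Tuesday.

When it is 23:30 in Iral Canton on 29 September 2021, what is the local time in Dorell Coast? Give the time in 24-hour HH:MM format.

08:30

1 September 2021 is a Wednesday, so the first Friday is September 3 and the fourth is September 24.
1 March 2022 is a Tuesday, so the first Friday is March 4 and the third is March 18.
29 September 2021 falls between 24 September 2021 and 18 March 2022, so daylight saving is in effect and Iral Canton is at UTC+08:00.
23:30 Iral Canton − 8h = 15:30 UTC.
1 September 2021 is a Wednesday, so the first Sunday is September 5 and the second is September 12.
1 March 2022 is a Tuesday, so the first Sunday is March 6.
At the standard offset (UTC−08:00), 15:30 UTC − 8h = 07:30 Dorell Coast standard time.
The standard-time date in Dorell Coast, 29 September 2021, falls between 12 September 2021 and 6 March 2022, so daylight saving is in effect and Dorell Coast is at UTC−07:00.
15:30 UTC − 7h = 08:30 Dorell Coast.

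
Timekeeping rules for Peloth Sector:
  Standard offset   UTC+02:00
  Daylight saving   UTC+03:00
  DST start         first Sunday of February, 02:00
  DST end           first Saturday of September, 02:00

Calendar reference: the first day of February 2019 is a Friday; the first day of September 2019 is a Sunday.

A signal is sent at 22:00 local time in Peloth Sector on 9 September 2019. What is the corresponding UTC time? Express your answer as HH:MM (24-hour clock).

1 February 2019 is a Friday, so the first Sunday is February 3.
1 September 2019 is a Sunday, so the first Saturday is September 7.
9 September 2019 does not fall between 3 February and 7 September, so daylight saving is not in effect and Peloth Sector is at UTC+02:00.
22:00 local − 2h = 20:00 UTC.

20:00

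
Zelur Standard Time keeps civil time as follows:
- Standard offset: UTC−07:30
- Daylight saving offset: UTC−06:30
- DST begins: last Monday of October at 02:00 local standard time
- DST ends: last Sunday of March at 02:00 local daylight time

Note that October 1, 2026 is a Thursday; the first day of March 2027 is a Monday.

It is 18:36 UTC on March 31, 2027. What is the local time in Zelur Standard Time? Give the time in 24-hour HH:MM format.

1 October 2026 is a Thursday, so Mondays fall on 5, 12, 19, 26; the last is October 26.
1 March 2027 is a Monday, so Sundays fall on 7, 14, 21, 28; the last is March 28.
At the standard offset (UTC−07:30), 18:36 UTC − 7h30m = 11:06 Zelur Standard Time standard time.
Daylight saving runs 26 October 2026 – 28 March 2027; the standard-time date in Zelur Standard Time, March 31, 2027, is outside that window, so Zelur Standard Time is on standard time at UTC−07:30.
18:36 UTC − 7h30m = 11:06 local.

11:06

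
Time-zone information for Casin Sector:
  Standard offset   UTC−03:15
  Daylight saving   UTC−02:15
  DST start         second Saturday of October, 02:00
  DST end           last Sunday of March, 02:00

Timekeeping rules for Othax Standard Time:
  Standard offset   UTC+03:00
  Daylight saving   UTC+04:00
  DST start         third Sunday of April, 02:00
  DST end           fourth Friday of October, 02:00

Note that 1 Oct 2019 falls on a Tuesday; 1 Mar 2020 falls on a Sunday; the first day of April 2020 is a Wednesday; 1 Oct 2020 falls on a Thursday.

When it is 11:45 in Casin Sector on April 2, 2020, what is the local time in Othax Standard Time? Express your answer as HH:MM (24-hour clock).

18:00

1 October 2019 is a Tuesday, so the first Saturday is October 5 and the second is October 12.
1 March 2020 is a Sunday, so Sundays fall on 1, 8, 15, 22, 29; the last is March 29.
April 2, 2020 is outside the daylight-saving period (12 October 2019 – 29 March 2020), so Casin Sector is on standard time, UTC−03:15.
11:45 Casin Sector + 3h15m = 15:00 UTC.
1 April 2020 is a Wednesday, so the first Sunday is April 5 and the third is April 19.
1 October 2020 is a Thursday, so the first Friday is October 2 and the fourth is October 23.
At the standard offset (UTC+03:00), 15:00 UTC + 3h = 18:00 Othax Standard Time standard time.
Daylight saving runs 19 April – 23 October; the standard-time date in Othax Standard Time, April 2, 2020, is outside that window, so Othax Standard Time is on standard time at UTC+03:00.
15:00 UTC + 3h = 18:00 Othax Standard Time.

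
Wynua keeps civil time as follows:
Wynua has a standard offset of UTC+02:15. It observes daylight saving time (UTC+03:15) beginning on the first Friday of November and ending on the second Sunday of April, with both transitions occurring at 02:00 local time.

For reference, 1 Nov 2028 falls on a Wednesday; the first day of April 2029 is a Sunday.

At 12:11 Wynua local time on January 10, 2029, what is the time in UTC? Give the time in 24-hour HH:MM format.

08:56

1 November 2028 is a Wednesday, so the first Friday is November 3.
1 April 2029 is a Sunday, so the first Sunday is April 1 and the second is April 8.
January 10, 2029 falls between 3 November 2028 and 8 April 2029, so daylight saving is in effect and Wynua is at UTC+03:15.
12:11 local − 3h15m = 08:56 UTC.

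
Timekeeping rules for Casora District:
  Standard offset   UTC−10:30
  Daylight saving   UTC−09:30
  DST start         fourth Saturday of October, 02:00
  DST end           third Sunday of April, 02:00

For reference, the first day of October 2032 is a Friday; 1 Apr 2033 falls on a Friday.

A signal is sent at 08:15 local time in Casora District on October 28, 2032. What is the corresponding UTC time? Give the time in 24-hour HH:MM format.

17:45

1 October 2032 is a Friday, so the first Saturday is October 2 and the fourth is October 23.
1 April 2033 is a Friday, so the first Sunday is April 3 and the third is April 17.
October 28, 2032 falls between 23 October 2032 and 17 April 2033, so daylight saving is in effect and Casora District is at UTC−09:30.
08:15 local + 9h30m = 17:45 UTC.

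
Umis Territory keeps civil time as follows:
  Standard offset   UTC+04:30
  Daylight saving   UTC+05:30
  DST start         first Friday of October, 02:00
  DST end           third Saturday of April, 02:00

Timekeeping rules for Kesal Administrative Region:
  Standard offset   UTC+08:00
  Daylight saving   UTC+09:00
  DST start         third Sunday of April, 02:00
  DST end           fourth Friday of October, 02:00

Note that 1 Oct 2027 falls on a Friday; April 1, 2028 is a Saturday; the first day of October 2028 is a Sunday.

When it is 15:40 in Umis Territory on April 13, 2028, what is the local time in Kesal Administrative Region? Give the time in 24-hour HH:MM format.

1 October 2027 is a Friday, so the first Friday is October 1.
1 April 2028 is a Saturday, so the first Saturday is April 1 and the third is April 15.
Daylight saving runs 1 October 2027 – 15 April 2028; April 13, 2028 is inside that window, so Umis Territory is at UTC+05:30.
15:40 Umis Territory − 5h30m = 10:10 UTC.
1 April 2028 is a Saturday, so the first Sunday is April 2 and the third is April 16.
1 October 2028 is a Sunday, so the first Friday is October 6 and the fourth is October 27.
At the standard offset (UTC+08:00), 10:10 UTC + 8h = 18:10 Kesal Administrative Region standard time.
The standard-time date in Kesal Administrative Region, April 13, 2028, does not fall between 16 April and 27 October, so daylight saving is not in effect and Kesal Administrative Region is at UTC+08:00.
10:10 UTC + 8h = 18:10 Kesal Administrative Region.

18:10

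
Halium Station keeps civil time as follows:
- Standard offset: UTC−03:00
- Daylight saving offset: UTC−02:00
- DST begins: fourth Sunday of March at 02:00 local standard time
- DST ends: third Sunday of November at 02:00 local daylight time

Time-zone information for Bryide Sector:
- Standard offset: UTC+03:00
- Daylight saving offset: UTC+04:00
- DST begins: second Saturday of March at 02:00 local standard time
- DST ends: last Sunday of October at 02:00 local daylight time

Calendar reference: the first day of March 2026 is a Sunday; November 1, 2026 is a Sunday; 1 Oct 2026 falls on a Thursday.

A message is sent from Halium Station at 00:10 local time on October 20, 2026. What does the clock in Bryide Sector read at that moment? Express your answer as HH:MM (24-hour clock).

06:10

1 March 2026 is a Sunday, so the first Sunday is March 1 and the fourth is March 22.
1 November 2026 is a Sunday, so the first Sunday is November 1 and the third is November 15.
Daylight saving runs 22 March – 15 November; October 20, 2026 is inside that window, so Halium Station is at UTC−02:00.
00:10 Halium Station + 2h = 02:10 UTC.
1 March 2026 is a Sunday, so the first Saturday is March 7 and the second is March 14.
1 October 2026 is a Thursday, so Sundays fall on 4, 11, 18, 25; the last is October 25.
At the standard offset (UTC+03:00), 02:10 UTC + 3h = 05:10 Bryide Sector standard time.
The standard-time date in Bryide Sector, October 20, 2026, falls between 14 March and 25 October, so daylight saving is in effect and Bryide Sector is at UTC+04:00.
02:10 UTC + 4h = 06:10 Bryide Sector.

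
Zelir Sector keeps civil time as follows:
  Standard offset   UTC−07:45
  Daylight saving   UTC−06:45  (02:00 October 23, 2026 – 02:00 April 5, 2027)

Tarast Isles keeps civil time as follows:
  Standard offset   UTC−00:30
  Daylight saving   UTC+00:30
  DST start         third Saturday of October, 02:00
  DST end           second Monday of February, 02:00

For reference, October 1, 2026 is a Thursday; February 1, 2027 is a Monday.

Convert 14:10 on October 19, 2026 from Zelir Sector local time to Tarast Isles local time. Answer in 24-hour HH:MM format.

22:25

Daylight saving runs 23 October 2026 – 5 April 2027; October 19, 2026 is outside that window, so Zelir Sector is on standard time at UTC−07:45.
14:10 Zelir Sector + 7h45m = 21:55 UTC.
1 October 2026 is a Thursday, so the first Saturday is October 3 and the third is October 17.
1 February 2027 is a Monday, so the first Monday is February 1 and the second is February 8.
At the standard offset (UTC−00:30), 21:55 UTC − 0h30m = 21:25 Tarast Isles standard time.
Daylight saving runs 17 October 2026 – 8 February 2027; the standard-time date in Tarast Isles, October 19, 2026, is inside that window, so Tarast Isles is at UTC+00:30.
21:55 UTC + 0h30m = 22:25 Tarast Isles.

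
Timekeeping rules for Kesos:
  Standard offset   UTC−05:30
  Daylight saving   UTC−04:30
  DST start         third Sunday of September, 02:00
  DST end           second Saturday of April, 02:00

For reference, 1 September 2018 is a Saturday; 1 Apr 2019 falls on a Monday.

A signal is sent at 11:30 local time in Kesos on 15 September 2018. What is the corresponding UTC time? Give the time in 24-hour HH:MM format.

1 September 2018 is a Saturday, so the first Sunday is September 2 and the third is September 16.
1 April 2019 is a Monday, so the first Saturday is April 6 and the second is April 13.
15 September 2018 is outside the daylight-saving period (16 September 2018 – 13 April 2019), so Kesos is on standard time, UTC−05:30.
11:30 local + 5h30m = 17:00 UTC.

17:00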